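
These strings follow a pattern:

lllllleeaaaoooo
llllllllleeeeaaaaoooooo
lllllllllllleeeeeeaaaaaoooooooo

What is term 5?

lllllllllllllllllleeeeeeeeeeaaaaaaaoooooooooooo

Each string has the form l^{3n} e^{2n-2} a^{n+1} o^{2n}, where the shown terms are n = 2, 3, 4.
At n = 6 the blocks have lengths 18, 10, 7, 12.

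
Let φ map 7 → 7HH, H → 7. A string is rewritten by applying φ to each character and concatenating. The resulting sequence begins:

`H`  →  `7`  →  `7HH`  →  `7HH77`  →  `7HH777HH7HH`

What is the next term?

Apply φ to 7HH777HH7HH symbol by symbol: 7→7HH, H→7, H→7, 7→7HH, 7→7HH, 7→7HH, H→7, H→7, 7→7HH, H→7, H→7; joined: 7HH 7 7 7HH 7HH 7HH 7 7 7HH 7 7.

7HH777HH7HH7HH777HH77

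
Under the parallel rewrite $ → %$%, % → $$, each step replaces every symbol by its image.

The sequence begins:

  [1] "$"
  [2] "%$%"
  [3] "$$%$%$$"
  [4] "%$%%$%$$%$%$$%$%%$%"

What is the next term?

Replace each of the 19 characters of %$%%$%$$%$%$$%$%%$% in place — $$ %$% $$ $$ %$% $$ %$% %$% $$ %$% $$ %$% %$% $$ %$% $$ $$ %$% $$ — and concatenate.

$$%$%$$$$%$%$$%$%%$%$$%$%$$%$%%$%$$%$%$$$$%$%$$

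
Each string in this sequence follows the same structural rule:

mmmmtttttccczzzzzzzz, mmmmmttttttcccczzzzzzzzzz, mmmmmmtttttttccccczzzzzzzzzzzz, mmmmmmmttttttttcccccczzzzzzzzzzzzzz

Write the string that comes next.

mmmmmmmmtttttttttccccccczzzzzzzzzzzzzzzz

Term n consists of n+1 m's, followed by n+2 t's, followed by n c's, followed by 2n+2 z's, where the shown terms are n = 3, 4, 5, 6.
Setting n = 7 gives 8, 9, 7, 16 characters in each block.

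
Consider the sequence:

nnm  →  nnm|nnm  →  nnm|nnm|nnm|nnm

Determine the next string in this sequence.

nnm|nnm|nnm|nnm|nnm|nnm|nnm|nnm

Every step duplicates the string with '|' between the halves.
One more doubling of nnm|nnm|nnm|nnm gives the answer.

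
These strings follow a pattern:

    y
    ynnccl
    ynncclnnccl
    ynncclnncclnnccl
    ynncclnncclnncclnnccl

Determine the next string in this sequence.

Each term is the previous one with nnccl appended.
Applying this once more to ynncclnncclnncclnnccl:

ynncclnncclnncclnncclnnccl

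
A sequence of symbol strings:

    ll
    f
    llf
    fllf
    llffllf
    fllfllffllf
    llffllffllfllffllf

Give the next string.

fllfllffllfllffllffllfllffllf

From term 3 onward, concatenate the second-to-last term with the last: ll·f = llf, f·llf = fllf, …
The next term joins fllfllffllf and llffllffllfllffllf.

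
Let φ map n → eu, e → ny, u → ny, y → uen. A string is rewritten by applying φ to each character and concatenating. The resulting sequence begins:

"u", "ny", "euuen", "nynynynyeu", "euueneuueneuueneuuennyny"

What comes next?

nynynynyeunynynynyeunynynynyeunynynynyeueuueneuuen

Replace each of the 24 characters of euueneuueneuueneuuennyny in place — ny ny ny ny eu ny ny ny ny eu ny ny ny ny eu ny ny ny ny eu eu uen eu uen — and concatenate.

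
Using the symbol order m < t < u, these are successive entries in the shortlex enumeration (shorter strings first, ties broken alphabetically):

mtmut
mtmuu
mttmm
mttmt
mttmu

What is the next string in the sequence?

The successor of mttmu increments the rightmost position that isn't already u and resets every position after it to m.

mtttm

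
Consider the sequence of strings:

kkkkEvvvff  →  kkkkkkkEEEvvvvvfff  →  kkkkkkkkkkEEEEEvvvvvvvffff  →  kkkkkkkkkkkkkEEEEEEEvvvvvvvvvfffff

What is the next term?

Reading off run lengths: k runs 4, 7, 10, 13; E runs 1, 3, 5, 7; v runs 3, 5, 7, 9; f runs 2, 3, 4, 5 — each is linear in n (n = 1, 2, …).
For the next term, n = 5, so the run lengths are 16, 9, 11, 6.

kkkkkkkkkkkkkkkkEEEEEEEEEvvvvvvvvvvvffffff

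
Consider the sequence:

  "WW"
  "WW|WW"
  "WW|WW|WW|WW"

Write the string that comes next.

Each string is two copies of the previous one joined by '|'.
Doubling WW|WW|WW|WW with '|' between the halves:

WW|WW|WW|WW|WW|WW|WW|WW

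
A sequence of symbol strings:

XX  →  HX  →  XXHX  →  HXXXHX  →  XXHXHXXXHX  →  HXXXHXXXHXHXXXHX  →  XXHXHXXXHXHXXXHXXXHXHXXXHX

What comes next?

Each term (from the third on) is the two preceding terms concatenated in order: term 3 = XX·HX = XXHX.
So term 8 is HXXXHXXXHXHXXXHX·XXHXHXXXHXHXXXHXXXHXHXXXHX.

HXXXHXXXHXHXXXHXXXHXHXXXHXHXXXHXXXHXHXXXHX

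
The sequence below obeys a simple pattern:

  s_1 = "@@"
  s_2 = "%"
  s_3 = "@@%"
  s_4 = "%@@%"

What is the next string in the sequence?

This is a Fibonacci-style word recurrence s(k) = s(k−2)·s(k−1): e.g. @@·% = @@%.
So term 5 is @@%·%@@%.

@@%%@@%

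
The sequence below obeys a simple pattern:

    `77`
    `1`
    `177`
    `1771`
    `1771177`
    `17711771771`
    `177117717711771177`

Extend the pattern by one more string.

From term 3 onward, concatenate the last term with the second-to-last: 1·77 = 177, 177·1 = 1771, …
So term 8 is 177117717711771177·17711771771.

17711771771177117717711771771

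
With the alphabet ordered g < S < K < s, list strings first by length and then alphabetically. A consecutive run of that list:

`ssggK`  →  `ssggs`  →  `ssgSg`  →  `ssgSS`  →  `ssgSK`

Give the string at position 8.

Stepping forward 3 times from ssgSK: ssgSK → ssgSs → ssgKg, then the target.

ssgKS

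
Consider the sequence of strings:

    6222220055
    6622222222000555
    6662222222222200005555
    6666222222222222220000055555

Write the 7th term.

6666666222222222222222222222220000000055555555

Each string has the form 6^{n} 2^{3n+2} 0^{n+1} 5^{n+1} (n = 1, 2, …).
For term 7, n = 7, so the run lengths are 7, 23, 8, 8.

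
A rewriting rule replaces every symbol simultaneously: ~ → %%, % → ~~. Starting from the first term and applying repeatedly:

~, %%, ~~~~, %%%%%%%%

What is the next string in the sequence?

~~~~~~~~~~~~~~~~

Expanding %%%%%%%%: %→~~, %→~~, %→~~, %→~~, %→~~, %→~~, %→~~, %→~~. Concatenated: ~~ ~~ ~~ ~~ ~~ ~~ ~~ ~~.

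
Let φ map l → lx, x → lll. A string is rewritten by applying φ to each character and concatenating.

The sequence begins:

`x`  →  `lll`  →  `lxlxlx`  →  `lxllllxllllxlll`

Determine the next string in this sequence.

Replace each of the 15 characters of lxllllxllllxlll in place — lx lll lx lx lx lx lll lx lx lx lx lll lx lx lx — and concatenate.

lxllllxlxlxlxllllxlxlxlxllllxlxlx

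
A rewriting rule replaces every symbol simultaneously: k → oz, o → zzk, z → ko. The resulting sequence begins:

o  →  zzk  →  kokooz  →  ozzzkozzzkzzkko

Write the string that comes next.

Replace each of the 15 characters of ozzzkozzzkzzkko in place — zzk ko ko ko oz zzk ko ko ko oz ko ko oz oz zzk — and concatenate.

zzkkokokoozzzkkokokoozkokoozozzzk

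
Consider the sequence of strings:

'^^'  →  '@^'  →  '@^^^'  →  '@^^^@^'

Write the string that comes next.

@^^^@^@^^^

This is a Fibonacci-style word recurrence s(k) = s(k−1)·s(k−2): e.g. @^·^^ = @^^^.
So term 5 is @^^^@^·@^^^.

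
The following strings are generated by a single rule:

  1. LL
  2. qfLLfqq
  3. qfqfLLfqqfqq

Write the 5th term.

qfqfqfqfLLfqqfqqfqqfqq

Each term wraps the previous one in qf on the left and fqq on the right.
From qfqfLLfqqfqq, 2 further steps: qfqfLLfqqfqq → qfqfqfLLfqqfqqfqq → (answer).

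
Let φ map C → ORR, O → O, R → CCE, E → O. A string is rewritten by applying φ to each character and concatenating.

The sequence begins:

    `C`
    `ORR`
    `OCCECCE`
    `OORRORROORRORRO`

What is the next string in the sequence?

OOCCECCEOCCECCEOOCCECCEOCCECCEO

Replace each of the 15 characters of OORRORROORRORRO in place — O O CCE CCE O CCE CCE O O CCE CCE O CCE CCE O — and concatenate.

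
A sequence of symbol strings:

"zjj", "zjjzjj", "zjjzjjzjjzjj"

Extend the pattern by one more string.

Each string is two copies of the previous one concatenated.
So the next term is two copies of zjjzjjzjjzjj.

zjjzjjzjjzjjzjjzjjzjjzjj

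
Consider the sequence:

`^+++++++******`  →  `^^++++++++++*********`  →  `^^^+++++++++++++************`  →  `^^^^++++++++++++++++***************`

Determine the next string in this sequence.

The n-th term is n-1 ^'s then 3n+1 +'s then 3n *'s, where the shown terms are n = 2, 3, 4, 5.
For the next term, n = 6, so the run lengths are 5, 19, 18.

^^^^^+++++++++++++++++++******************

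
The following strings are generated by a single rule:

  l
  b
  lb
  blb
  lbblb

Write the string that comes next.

From term 3 onward, concatenate the second-to-last term with the last: l·b = lb, b·lb = blb, …
Continuing: blb · lbblb gives term 6.

blblbblb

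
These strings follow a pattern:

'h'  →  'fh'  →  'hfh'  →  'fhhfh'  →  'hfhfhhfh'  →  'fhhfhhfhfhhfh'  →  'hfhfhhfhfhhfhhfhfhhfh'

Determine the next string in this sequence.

This is a Fibonacci-style word recurrence s(k) = s(k−2)·s(k−1): e.g. h·fh = hfh.
So term 8 is fhhfhhfhfhhfh·hfhfhhfhfhhfhhfhfhhfh.

fhhfhhfhfhhfhhfhfhhfhfhhfhhfhfhhfh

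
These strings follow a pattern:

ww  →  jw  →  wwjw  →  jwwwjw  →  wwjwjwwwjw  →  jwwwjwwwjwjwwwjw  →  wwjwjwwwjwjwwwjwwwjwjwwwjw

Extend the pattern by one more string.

This is a Fibonacci-style word recurrence s(k) = s(k−2)·s(k−1): e.g. ww·jw = wwjw.
Continuing: jwwwjwwwjwjwwwjw · wwjwjwwwjwjwwwjwwwjwjwwwjw gives term 8.

jwwwjwwwjwjwwwjwwwjwjwwwjwjwwwjwwwjwjwwwjw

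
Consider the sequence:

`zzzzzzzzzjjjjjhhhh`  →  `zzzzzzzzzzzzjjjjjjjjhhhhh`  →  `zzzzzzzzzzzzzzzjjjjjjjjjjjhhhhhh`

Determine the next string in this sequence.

zzzzzzzzzzzzzzzzzzjjjjjjjjjjjjjjhhhhhhh

The n-th term is 3n+3 z's then 3n-1 j's then n+2 h's, where the shown terms are n = 2, 3, 4.
At n = 5 the blocks have lengths 18, 14, 7.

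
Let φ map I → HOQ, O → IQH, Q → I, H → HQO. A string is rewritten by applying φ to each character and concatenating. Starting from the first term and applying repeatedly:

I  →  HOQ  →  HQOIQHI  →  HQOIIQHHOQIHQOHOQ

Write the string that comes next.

Rewriting the 17 symbols of HQOIIQHHOQIHQOHOQ one by one yields HQO I IQH HOQ HOQ I HQO HQO IQH I HOQ HQO I IQH HQO IQH I; concatenated:

HQOIIQHHOQHOQIHQOHQOIQHIHOQHQOIIQHHQOIQHI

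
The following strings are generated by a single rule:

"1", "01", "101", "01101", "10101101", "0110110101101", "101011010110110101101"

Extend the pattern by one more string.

This is a Fibonacci-style word recurrence s(k) = s(k−2)·s(k−1): e.g. 1·01 = 101.
Continuing: 0110110101101 · 101011010110110101101 gives term 8.

0110110101101101011010110110101101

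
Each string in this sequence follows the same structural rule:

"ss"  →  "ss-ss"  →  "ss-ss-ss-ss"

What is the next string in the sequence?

Every step duplicates the string with '-' between the halves.
Doubling ss-ss-ss-ss with '-' between the halves:

ss-ss-ss-ss-ss-ss-ss-ss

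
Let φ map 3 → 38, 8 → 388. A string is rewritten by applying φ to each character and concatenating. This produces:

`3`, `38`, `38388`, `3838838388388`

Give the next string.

3838838388388383883838838838388388

Replace each of the 13 characters of 3838838388388 in place — 38 388 38 388 388 38 388 38 388 388 38 388 388 — and concatenate.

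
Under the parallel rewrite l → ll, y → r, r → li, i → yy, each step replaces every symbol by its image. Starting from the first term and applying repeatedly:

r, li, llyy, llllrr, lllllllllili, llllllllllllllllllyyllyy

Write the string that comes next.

Applying the rule to each of the 24 symbols of llllllllllllllllllyyllyy gives the pieces ll ll ll ll ll ll ll ll ll ll ll ll ll ll ll ll ll ll r r ll ll r r, which concatenate to the answer.

llllllllllllllllllllllllllllllllllllrrllllrr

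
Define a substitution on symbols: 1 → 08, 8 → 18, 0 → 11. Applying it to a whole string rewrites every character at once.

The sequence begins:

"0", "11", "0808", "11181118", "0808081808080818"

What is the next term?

11181118111808181118111811180818

Applying the rule to each of the 16 symbols of 0808081808080818 gives the pieces 11 18 11 18 11 18 08 18 11 18 11 18 11 18 08 18, which concatenate to the answer.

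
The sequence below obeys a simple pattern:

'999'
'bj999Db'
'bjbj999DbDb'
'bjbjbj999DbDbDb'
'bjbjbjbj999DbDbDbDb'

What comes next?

Each term wraps the previous one in bj on the left and Db on the right.
One more step from bjbjbjbj999DbDbDbDb gives the answer.

bjbjbjbjbj999DbDbDbDbDb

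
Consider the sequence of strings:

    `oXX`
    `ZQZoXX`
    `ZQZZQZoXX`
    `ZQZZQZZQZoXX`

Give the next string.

ZQZZQZZQZZQZoXX

Every step adds ZQZ at the front: s(k+1) = ZQZ·s(k).
So the next term is ZQZ·ZQZZQZZQZoXX.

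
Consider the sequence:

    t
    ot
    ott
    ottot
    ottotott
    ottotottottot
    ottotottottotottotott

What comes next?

From term 3 onward, concatenate the last term with the second-to-last: ot·t = ott, ott·ot = ottot, …
The next term joins ottotottottotottotott and ottotottottot.

ottotottottotottotottottotottottot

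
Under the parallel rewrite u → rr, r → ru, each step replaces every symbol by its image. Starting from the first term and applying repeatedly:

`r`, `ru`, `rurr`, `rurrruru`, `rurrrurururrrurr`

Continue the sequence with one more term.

rurrrurururrrurrrurrrurururrruru

Applying the rule to each of the 16 symbols of rurrrurururrrurr gives the pieces ru rr ru ru ru rr ru rr ru rr ru ru ru rr ru ru, which concatenate to the answer.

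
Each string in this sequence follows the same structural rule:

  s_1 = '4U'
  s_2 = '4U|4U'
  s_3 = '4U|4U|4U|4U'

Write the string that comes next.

s(k+1) = s(k)·|·s(k) — each term doubles the last with '|' between the halves.
One more doubling of 4U|4U|4U|4U gives the answer.

4U|4U|4U|4U|4U|4U|4U|4U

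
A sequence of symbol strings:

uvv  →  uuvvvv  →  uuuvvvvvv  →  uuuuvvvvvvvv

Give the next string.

uuuuuvvvvvvvvvv

Each string has the form u^{n} v^{2n} (n = 1, 2, …).
For the next term, n = 5, so the run lengths are 5, 10.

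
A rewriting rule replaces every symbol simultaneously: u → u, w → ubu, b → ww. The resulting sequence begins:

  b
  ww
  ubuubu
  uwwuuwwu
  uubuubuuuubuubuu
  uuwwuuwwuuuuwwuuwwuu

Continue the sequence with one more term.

uuubuubuuuubuubuuuuuubuubuuuubuubuuu

φ(uuwwuuwwuuuuwwuuwwuu) expands symbol-by-symbol to u u ubu ubu u u ubu ubu u u u u ubu ubu u u ubu ubu u u; joining the 20 pieces gives the next term.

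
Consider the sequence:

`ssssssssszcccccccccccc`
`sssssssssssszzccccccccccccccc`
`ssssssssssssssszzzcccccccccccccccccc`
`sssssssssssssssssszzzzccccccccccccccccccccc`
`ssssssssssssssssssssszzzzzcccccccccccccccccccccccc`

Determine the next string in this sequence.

Reading off run lengths: s runs 9, 12, 15, 18, 21; z runs 1, 2, 3, 4, 5; c runs 12, 15, 18, 21, 24 — each is linear in n, where the shown terms are n = 3, 4, 5, 6, 7.
For the next term, n = 8, so the run lengths are 24, 6, 27.

sssssssssssssssssssssssszzzzzzccccccccccccccccccccccccccc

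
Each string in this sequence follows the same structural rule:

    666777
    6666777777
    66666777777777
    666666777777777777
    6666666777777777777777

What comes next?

Term n consists of n+2 6's, followed by 3n 7's (n = 1, 2, …).
For the next term, n = 6, so the run lengths are 8, 18.

66666666777777777777777777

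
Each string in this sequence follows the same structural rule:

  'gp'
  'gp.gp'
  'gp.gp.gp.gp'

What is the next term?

gp.gp.gp.gp.gp.gp.gp.gp

s(k+1) = s(k)·.·s(k) — each term doubles the last with '.' between the halves.
So the next term is two copies of gp.gp.gp.gp with '.' between the halves.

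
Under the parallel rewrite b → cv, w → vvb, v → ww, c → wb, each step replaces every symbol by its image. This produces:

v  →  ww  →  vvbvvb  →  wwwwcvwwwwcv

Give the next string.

vvbvvbvvbvvbwbwwvvbvvbvvbvvbwbww

Expanding wwwwcvwwwwcv: w→vvb, w→vvb, w→vvb, w→vvb, c→wb, v→ww, w→vvb, w→vvb, w→vvb, w→vvb, c→wb, v→ww. Concatenated: vvb vvb vvb vvb wb ww vvb vvb vvb vvb wb ww.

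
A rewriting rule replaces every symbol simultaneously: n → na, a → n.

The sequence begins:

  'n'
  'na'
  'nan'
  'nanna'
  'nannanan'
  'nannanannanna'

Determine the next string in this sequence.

φ(nannanannanna) expands symbol-by-symbol to na n na na n na n na na n na na n; joining the 13 pieces gives the next term.

nannanannannanannanan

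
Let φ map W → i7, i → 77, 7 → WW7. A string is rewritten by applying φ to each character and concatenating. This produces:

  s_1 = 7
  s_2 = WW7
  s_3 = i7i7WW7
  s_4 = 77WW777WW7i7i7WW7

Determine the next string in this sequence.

φ(77WW777WW7i7i7WW7) expands symbol-by-symbol to WW7 WW7 i7 i7 WW7 WW7 WW7 i7 i7 WW7 77 WW7 77 WW7 i7 i7 WW7; joining the 17 pieces gives the next term.

WW7WW7i7i7WW7WW7WW7i7i7WW777WW777WW7i7i7WW7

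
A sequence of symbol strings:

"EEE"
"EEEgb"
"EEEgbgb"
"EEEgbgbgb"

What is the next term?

Every step adds gb to the end: s(k+1) = s(k)·gb.
Applying this once more to EEEgbgbgb:

EEEgbgbgbgb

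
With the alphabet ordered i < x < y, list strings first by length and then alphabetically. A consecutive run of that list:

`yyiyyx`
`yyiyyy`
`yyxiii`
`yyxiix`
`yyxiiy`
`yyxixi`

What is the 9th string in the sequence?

Stepping forward 3 times from yyxixi: yyxixi → yyxixx → yyxixy, then the target.

yyxiyi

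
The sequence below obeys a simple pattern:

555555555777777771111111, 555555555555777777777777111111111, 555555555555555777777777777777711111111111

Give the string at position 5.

The n-th term is 3n+3 5's then 4n 7's then 2n+3 1's, where the shown terms are n = 2, 3, 4.
Setting n = 6 gives 21, 24, 15 characters in each block.

555555555555555555555777777777777777777777777111111111111111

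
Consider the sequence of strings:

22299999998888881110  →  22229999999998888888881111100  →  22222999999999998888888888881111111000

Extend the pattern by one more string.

The n-th term is n+1 2's then 2n+3 9's then 3n 8's then 2n-1 1's then n-1 0's, where the shown terms are n = 2, 3, 4.
Setting n = 5 gives 6, 13, 15, 9, 4 characters in each block.

22222299999999999998888888888888881111111110000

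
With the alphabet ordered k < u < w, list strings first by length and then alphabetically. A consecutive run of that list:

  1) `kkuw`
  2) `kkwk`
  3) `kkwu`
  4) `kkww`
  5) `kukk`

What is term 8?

kuuk

Stepping forward 3 times from kukk: kukk → kuku → kukw, then the target.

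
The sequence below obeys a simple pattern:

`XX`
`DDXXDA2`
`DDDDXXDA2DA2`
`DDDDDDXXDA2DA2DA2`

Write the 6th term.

Each term wraps the previous one in DD on the left and DA2 on the right.
From DDDDDDXXDA2DA2DA2, 2 further steps: DDDDDDXXDA2DA2DA2 → DDDDDDDDXXDA2DA2DA2DA2 → (answer).

DDDDDDDDDDXXDA2DA2DA2DA2DA2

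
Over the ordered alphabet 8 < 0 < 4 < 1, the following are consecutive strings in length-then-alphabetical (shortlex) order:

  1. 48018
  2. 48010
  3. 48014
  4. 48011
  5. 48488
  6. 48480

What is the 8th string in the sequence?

48481

Continuing the enumeration 2 steps past 48480: 48480 → 48484 → (answer).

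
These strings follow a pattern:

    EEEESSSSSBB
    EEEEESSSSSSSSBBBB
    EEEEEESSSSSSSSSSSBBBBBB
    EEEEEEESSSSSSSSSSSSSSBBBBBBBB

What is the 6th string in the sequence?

EEEEEEEEESSSSSSSSSSSSSSSSSSSSBBBBBBBBBBBB

Each string has the form E^{n+3} S^{3n+2} B^{2n} (n = 1, 2, …).
At n = 6 the blocks have lengths 9, 20, 12.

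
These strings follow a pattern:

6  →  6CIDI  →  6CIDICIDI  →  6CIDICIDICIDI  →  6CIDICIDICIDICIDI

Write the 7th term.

6CIDICIDICIDICIDICIDICIDI

Every step adds CIDI to the end: s(k+1) = s(k)·CIDI.
From 6CIDICIDICIDICIDI, 2 further steps: 6CIDICIDICIDICIDI → 6CIDICIDICIDICIDICIDI → (answer).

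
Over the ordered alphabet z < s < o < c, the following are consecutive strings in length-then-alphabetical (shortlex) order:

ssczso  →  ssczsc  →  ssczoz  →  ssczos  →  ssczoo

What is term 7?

ssczcz

Stepping forward 2 times from ssczoo: ssczoo → ssczoc, then the target.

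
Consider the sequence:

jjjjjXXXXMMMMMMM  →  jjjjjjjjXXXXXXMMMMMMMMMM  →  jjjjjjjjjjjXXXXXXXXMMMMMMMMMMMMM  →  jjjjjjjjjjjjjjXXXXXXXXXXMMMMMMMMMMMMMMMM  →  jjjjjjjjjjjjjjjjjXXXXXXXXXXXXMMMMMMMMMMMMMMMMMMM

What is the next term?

jjjjjjjjjjjjjjjjjjjjXXXXXXXXXXXXXXMMMMMMMMMMMMMMMMMMMMMM

Reading off run lengths: j runs 5, 8, 11, 14, 17; X runs 4, 6, 8, 10, 12; M runs 7, 10, 13, 16, 19 — each is linear in n, where the shown terms are n = 2, 3, 4, 5, 6.
For the next term, n = 7, so the run lengths are 20, 14, 22.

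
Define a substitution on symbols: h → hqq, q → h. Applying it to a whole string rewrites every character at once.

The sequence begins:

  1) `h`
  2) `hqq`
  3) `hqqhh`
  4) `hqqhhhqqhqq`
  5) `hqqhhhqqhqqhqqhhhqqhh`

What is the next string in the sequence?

hqqhhhqqhqqhqqhhhqqhhhqqhhhqqhqqhqqhhhqqhqq

φ(hqqhhhqqhqqhqqhhhqqhh) expands symbol-by-symbol to hqq h h hqq hqq hqq h h hqq h h hqq h h hqq hqq hqq h h hqq hqq; joining the 21 pieces gives the next term.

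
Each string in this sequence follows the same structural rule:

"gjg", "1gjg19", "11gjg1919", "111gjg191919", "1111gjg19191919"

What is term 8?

Each term wraps the previous one in 1 on the left and 19 on the right.
From 1111gjg19191919, 3 further steps: 1111gjg19191919 → 11111gjg1919191919 → 111111gjg191919191919 → (answer).

1111111gjg19191919191919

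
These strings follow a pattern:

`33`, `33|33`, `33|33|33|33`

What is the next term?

33|33|33|33|33|33|33|33

s(k+1) = s(k)·|·s(k) — each term doubles the last with '|' between the halves.
So the next term is two copies of 33|33|33|33 with '|' between the halves.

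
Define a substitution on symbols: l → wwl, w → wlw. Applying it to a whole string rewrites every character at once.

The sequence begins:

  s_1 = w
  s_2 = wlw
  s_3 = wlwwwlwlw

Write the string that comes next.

wlwwwlwlwwlwwlwwwlwlwwwlwlw

Expanding wlwwwlwlw: w→wlw, l→wwl, w→wlw, w→wlw, w→wlw, l→wwl, w→wlw, l→wwl, w→wlw. Concatenated: wlw wwl wlw wlw wlw wwl wlw wwl wlw.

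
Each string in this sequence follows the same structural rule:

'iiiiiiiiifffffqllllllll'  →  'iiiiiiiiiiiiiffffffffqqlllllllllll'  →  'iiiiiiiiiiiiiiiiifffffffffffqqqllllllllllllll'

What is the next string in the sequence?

The n-th term is 4n+1 i's then 3n-1 f's then n-1 q's then 3n+2 l's, where the shown terms are n = 2, 3, 4.
At n = 5 the blocks have lengths 21, 14, 4, 17.

iiiiiiiiiiiiiiiiiiiiiffffffffffffffqqqqlllllllllllllllll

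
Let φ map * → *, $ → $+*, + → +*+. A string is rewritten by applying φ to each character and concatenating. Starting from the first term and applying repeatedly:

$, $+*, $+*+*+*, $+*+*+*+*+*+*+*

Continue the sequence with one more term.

Replace each of the 15 characters of $+*+*+*+*+*+*+* in place — $+* +*+ * +*+ * +*+ * +*+ * +*+ * +*+ * +*+ * — and concatenate.

$+*+*+*+*+*+*+*+*+*+*+*+*+*+*+*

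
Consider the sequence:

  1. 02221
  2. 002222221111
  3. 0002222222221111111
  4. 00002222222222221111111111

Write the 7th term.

00000002222222222222222222221111111111111111111

Term n consists of n 0's, followed by 3n 2's, followed by 3n-2 1's (n = 1, 2, …).
At n = 7 the blocks have lengths 7, 21, 19.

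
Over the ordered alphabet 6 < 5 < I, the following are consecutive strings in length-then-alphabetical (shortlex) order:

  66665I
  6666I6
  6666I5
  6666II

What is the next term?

Find the rightmost character of 6666II below I, bump it to the next letter, and reset everything to its right to 6.

666566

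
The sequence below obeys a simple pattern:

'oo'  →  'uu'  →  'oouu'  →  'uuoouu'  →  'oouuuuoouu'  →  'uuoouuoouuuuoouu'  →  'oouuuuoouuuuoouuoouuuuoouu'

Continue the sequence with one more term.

Each term (from the third on) is the two preceding terms concatenated in order: term 3 = oo·uu = oouu.
So term 8 is uuoouuoouuuuoouu·oouuuuoouuuuoouuoouuuuoouu.

uuoouuoouuuuoouuoouuuuoouuuuoouuoouuuuoouu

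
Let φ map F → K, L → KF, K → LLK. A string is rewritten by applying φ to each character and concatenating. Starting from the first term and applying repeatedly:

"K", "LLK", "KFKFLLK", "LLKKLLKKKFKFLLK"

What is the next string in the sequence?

Replace each of the 15 characters of LLKKLLKKKFKFLLK in place — KF KF LLK LLK KF KF LLK LLK LLK K LLK K KF KF LLK — and concatenate.

KFKFLLKLLKKFKFLLKLLKLLKKLLKKKFKFLLK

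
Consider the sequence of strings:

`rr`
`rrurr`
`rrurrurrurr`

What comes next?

Every step duplicates the string with 'u' between the halves.
Doubling rrurrurrurr with 'u' between the halves:

rrurrurrurrurrurrurrurr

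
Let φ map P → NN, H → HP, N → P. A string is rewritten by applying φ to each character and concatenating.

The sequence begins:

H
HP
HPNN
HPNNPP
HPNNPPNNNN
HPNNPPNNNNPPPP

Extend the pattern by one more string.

HPNNPPNNNNPPPPNNNNNNNN

Applying the rule to each of the 14 symbols of HPNNPPNNNNPPPP gives the pieces HP NN P P NN NN P P P P NN NN NN NN, which concatenate to the answer.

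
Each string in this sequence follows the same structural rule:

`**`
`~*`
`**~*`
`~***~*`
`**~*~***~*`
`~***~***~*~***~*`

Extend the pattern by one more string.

From term 3 onward, concatenate the second-to-last term with the last: **·~* = **~*, ~*·**~* = ~***~*, …
So term 7 is **~*~***~*·~***~***~*~***~*.

**~*~***~*~***~***~*~***~*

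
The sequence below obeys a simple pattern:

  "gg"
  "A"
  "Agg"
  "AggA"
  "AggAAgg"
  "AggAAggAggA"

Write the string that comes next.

AggAAggAggAAggAAgg

From term 3 onward, concatenate the last term with the second-to-last: A·gg = Agg, Agg·A = AggA, …
Continuing: AggAAggAggA · AggAAgg gives term 7.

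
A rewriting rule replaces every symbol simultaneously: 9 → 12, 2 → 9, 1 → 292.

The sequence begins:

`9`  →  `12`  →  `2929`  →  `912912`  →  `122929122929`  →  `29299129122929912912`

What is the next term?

912912122929122929912912122929122929

Replace each of the 20 characters of 29299129122929912912 in place — 9 12 9 12 12 292 9 12 292 9 9 12 9 12 12 292 9 12 292 9 — and concatenate.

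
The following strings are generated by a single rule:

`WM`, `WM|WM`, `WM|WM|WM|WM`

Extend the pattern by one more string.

Every step duplicates the string with '|' between the halves.
Doubling WM|WM|WM|WM with '|' between the halves:

WM|WM|WM|WM|WM|WM|WM|WM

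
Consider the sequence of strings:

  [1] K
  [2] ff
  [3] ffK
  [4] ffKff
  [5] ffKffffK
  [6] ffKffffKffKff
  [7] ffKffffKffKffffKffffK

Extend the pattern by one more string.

ffKffffKffKffffKffffKffKffffKffKff

From term 3 onward, concatenate the last term with the second-to-last: ff·K = ffK, ffK·ff = ffKff, …
The next term joins ffKffffKffKffffKffffK and ffKffffKffKff.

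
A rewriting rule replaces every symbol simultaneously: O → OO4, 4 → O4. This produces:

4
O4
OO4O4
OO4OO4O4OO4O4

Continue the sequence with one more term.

OO4OO4O4OO4OO4O4OO4O4OO4OO4O4OO4O4

Replace each of the 13 characters of OO4OO4O4OO4O4 in place — OO4 OO4 O4 OO4 OO4 O4 OO4 O4 OO4 OO4 O4 OO4 O4 — and concatenate.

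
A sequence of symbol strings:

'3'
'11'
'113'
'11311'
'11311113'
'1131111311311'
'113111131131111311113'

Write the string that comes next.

1131111311311113111131131111311311

From term 3 onward, concatenate the last term with the second-to-last: 11·3 = 113, 113·11 = 11311, …
The next term joins 113111131131111311113 and 1131111311311.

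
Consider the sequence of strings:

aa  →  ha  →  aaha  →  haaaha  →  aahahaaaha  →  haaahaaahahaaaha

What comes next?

This is a Fibonacci-style word recurrence s(k) = s(k−2)·s(k−1): e.g. aa·ha = aaha.
The next term joins aahahaaaha and haaahaaahahaaaha.

aahahaaahahaaahaaahahaaaha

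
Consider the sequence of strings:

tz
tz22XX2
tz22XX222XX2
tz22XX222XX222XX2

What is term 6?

tz22XX222XX222XX222XX222XX2

Each term is the previous one with 22XX2 appended.
From tz22XX222XX222XX2, 2 further steps: tz22XX222XX222XX2 → tz22XX222XX222XX222XX2 → (answer).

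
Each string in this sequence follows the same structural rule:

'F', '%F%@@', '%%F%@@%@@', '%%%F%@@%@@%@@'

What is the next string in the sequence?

Each term wraps the previous one in % on the left and %@@ on the right.
Applying this once more to %%%F%@@%@@%@@:

%%%%F%@@%@@%@@%@@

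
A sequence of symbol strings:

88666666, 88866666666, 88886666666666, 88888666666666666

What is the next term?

Each string has the form 8^{n-1} 6^{2n}, where the shown terms are n = 3, 4, 5, 6.
Setting n = 7 gives 6, 14 characters in each block.

88888866666666666666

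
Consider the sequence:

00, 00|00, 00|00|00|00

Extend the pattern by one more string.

s(k+1) = s(k)·|·s(k) — each term doubles the last with '|' between the halves.
Doubling 00|00|00|00 with '|' between the halves:

00|00|00|00|00|00|00|00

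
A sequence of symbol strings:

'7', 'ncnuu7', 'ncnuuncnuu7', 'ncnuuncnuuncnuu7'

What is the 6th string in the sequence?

Every step adds ncnuu at the front: s(k+1) = ncnuu·s(k).
From ncnuuncnuuncnuu7, 2 further steps: ncnuuncnuuncnuu7 → ncnuuncnuuncnuuncnuu7 → (answer).

ncnuuncnuuncnuuncnuuncnuu7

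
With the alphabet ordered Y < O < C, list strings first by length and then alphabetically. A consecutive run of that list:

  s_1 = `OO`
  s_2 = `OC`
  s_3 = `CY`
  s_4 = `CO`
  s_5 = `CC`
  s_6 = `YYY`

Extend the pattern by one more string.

YYO

Find the rightmost character of YYY below C, bump it to the next letter, and reset everything to its right to Y.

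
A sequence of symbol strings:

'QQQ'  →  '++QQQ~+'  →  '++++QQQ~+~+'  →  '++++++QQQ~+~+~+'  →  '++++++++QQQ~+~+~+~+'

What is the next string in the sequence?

Each term wraps the previous one in ++ on the left and ~+ on the right.
One more step from ++++++++QQQ~+~+~+~+ gives the answer.

++++++++++QQQ~+~+~+~+~+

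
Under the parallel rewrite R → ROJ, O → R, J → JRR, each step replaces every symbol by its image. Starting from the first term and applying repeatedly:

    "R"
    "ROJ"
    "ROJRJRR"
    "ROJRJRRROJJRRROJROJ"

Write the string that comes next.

ROJRJRRROJJRRROJROJROJRJRRJRRROJROJROJRJRRROJRJRR

Replace each of the 19 characters of ROJRJRRROJJRRROJROJ in place — ROJ R JRR ROJ JRR ROJ ROJ ROJ R JRR JRR ROJ ROJ ROJ R JRR ROJ R JRR — and concatenate.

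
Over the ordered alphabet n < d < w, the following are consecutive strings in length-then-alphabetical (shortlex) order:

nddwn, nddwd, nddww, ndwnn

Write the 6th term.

ndwnw

Stepping forward 2 times from ndwnn: ndwnn → ndwnd, then the target.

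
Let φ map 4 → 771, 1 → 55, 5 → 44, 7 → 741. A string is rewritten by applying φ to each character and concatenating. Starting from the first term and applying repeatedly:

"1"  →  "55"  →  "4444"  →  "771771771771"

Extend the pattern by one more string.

Rewriting each symbol of 771771771771: 7→741, 7→741, 1→55, 7→741, 7→741, 1→55, 7→741, 7→741, 1→55, 7→741, 7→741, 1→55, which concatenates to 741 741 55 741 741 55 741 741 55 741 741 55.

74174155741741557417415574174155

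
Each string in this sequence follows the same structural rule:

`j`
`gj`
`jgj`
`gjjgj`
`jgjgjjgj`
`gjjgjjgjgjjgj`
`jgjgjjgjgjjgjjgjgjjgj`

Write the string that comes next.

gjjgjjgjgjjgjjgjgjjgjgjjgjjgjgjjgj

This is a Fibonacci-style word recurrence s(k) = s(k−2)·s(k−1): e.g. j·gj = jgj.
The next term joins gjjgjjgjgjjgj and jgjgjjgjgjjgjjgjgjjgj.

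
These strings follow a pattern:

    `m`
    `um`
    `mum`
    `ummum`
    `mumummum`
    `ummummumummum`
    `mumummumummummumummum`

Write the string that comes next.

ummummumummummumummumummummumummum

This is a Fibonacci-style word recurrence s(k) = s(k−2)·s(k−1): e.g. m·um = mum.
The next term joins ummummumummum and mumummumummummumummum.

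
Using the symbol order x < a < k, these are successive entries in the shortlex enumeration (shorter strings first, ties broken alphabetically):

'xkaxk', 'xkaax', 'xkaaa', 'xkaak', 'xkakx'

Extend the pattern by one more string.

xkaka

Find the rightmost character of xkakx below k, bump it to the next letter, and reset everything to its right to x.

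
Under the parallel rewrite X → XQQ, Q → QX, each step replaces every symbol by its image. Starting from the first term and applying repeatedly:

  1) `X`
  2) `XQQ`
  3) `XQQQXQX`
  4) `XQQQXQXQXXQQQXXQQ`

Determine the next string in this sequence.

XQQQXQXQXXQQQXXQQQXXQQXQQQXQXQXXQQXQQQXQX

Applying the rule to each of the 17 symbols of XQQQXQXQXXQQQXXQQ gives the pieces XQQ QX QX QX XQQ QX XQQ QX XQQ XQQ QX QX QX XQQ XQQ QX QX, which concatenate to the answer.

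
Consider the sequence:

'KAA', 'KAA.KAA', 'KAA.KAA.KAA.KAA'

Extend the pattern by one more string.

Every step duplicates the string with '.' between the halves.
Doubling KAA.KAA.KAA.KAA with '.' between the halves:

KAA.KAA.KAA.KAA.KAA.KAA.KAA.KAA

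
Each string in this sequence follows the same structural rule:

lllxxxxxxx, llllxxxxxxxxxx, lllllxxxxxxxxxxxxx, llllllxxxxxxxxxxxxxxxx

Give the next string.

lllllllxxxxxxxxxxxxxxxxxxx

Term n consists of n+1 l's, followed by 3n+1 x's, where the shown terms are n = 2, 3, 4, 5.
For the next term, n = 6, so the run lengths are 7, 19.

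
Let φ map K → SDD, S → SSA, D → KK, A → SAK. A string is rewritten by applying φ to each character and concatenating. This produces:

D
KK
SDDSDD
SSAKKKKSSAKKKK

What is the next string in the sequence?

SSASSASAKSDDSDDSDDSDDSSASSASAKSDDSDDSDDSDD

φ(SSAKKKKSSAKKKK) expands symbol-by-symbol to SSA SSA SAK SDD SDD SDD SDD SSA SSA SAK SDD SDD SDD SDD; joining the 14 pieces gives the next term.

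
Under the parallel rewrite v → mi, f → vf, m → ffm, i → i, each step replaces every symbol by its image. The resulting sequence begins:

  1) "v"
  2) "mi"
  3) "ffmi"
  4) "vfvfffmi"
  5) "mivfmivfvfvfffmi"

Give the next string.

Rewriting the 16 symbols of mivfmivfvfvfffmi one by one yields ffm i mi vf ffm i mi vf mi vf mi vf vf vf ffm i; concatenated:

ffmimivfffmimivfmivfmivfvfvfffmi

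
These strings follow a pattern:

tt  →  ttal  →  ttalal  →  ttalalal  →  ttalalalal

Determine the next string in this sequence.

Every step adds al to the end: s(k+1) = s(k)·al.
One more step from ttalalalal gives the answer.

ttalalalalal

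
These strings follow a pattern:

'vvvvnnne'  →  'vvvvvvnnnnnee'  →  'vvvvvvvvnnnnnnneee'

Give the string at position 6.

vvvvvvvvvvvvvvnnnnnnnnnnnnneeeeee

The n-th term is 2n+2 v's then 2n+1 n's then n e's (n = 1, 2, …).
At n = 6 the blocks have lengths 14, 13, 6.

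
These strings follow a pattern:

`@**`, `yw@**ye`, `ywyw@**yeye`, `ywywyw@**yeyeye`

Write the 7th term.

ywywywywywyw@**yeyeyeyeyeye

s(k+1) = yw·s(k)·ye, so each term gains yw as a prefix and ye as a suffix.
From ywywyw@**yeyeye, 3 further steps: ywywyw@**yeyeye → ywywywyw@**yeyeyeye → ywywywywyw@**yeyeyeyeye → (answer).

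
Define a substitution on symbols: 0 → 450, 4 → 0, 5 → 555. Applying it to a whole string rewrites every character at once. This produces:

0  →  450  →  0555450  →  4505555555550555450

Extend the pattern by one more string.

Rewriting the 19 symbols of 4505555555550555450 one by one yields 0 555 450 555 555 555 555 555 555 555 555 555 450 555 555 555 0 555 450; concatenated:

05554505555555555555555555555555554505555555550555450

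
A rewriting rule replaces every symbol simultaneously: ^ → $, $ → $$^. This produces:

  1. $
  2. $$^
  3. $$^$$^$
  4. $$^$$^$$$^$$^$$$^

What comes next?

Replace each of the 17 characters of $$^$$^$$$^$$^$$$^ in place — $$^ $$^ $ $$^ $$^ $ $$^ $$^ $$^ $ $$^ $$^ $ $$^ $$^ $$^ $ — and concatenate.

$$^$$^$$$^$$^$$$^$$^$$^$$$^$$^$$$^$$^$$^$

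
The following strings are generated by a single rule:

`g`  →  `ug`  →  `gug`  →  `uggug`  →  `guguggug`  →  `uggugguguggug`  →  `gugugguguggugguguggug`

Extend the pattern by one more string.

ugguggugugguggugugguguggugguguggug

From term 3 onward, concatenate the second-to-last term with the last: g·ug = gug, ug·gug = uggug, …
Continuing: uggugguguggug · gugugguguggugguguggug gives term 8.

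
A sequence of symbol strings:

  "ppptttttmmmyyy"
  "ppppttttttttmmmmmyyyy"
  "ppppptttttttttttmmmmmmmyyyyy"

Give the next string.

ppppppttttttttttttttmmmmmmmmmyyyyyy

The n-th term is n+2 p's then 3n+2 t's then 2n+1 m's then n+2 y's (n = 1, 2, …).
At n = 4 the blocks have lengths 6, 14, 9, 6.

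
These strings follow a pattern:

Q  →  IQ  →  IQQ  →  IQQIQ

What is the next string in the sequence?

This is a Fibonacci-style word recurrence s(k) = s(k−1)·s(k−2): e.g. IQ·Q = IQQ.
The next term joins IQQIQ and IQQ.

IQQIQIQQ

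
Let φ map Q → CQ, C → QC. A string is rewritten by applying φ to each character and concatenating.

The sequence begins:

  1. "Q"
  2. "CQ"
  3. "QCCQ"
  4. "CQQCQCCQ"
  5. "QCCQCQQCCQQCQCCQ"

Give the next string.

CQQCQCCQQCCQCQQCQCCQCQQCCQQCQCCQ

Applying the rule to each of the 16 symbols of QCCQCQQCCQQCQCCQ gives the pieces CQ QC QC CQ QC CQ CQ QC QC CQ CQ QC CQ QC QC CQ, which concatenate to the answer.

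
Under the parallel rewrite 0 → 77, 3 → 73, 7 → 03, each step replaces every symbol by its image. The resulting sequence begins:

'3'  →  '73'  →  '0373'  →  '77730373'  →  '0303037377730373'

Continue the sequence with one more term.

φ(0303037377730373) expands symbol-by-symbol to 77 73 77 73 77 73 03 73 03 03 03 73 77 73 03 73; joining the 16 pieces gives the next term.

77737773777303730303037377730373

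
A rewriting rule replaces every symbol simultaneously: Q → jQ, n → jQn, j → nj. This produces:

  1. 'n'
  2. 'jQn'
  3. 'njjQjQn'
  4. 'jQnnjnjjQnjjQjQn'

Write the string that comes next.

Replace each of the 16 characters of jQnnjnjjQnjjQjQn in place — nj jQ jQn jQn nj jQn nj nj jQ jQn nj nj jQ nj jQ jQn — and concatenate.

njjQjQnjQnnjjQnnjnjjQjQnnjnjjQnjjQjQn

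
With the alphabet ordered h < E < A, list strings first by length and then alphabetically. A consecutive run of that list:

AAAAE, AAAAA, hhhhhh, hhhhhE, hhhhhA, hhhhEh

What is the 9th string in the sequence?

Stepping forward 3 times from hhhhEh: hhhhEh → hhhhEE → hhhhEA, then the target.

hhhhAh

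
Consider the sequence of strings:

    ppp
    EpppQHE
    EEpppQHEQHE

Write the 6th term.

Every step adds E to the front and QHE to the end of the previous string.
From EEpppQHEQHE, 3 further steps: EEpppQHEQHE → EEEpppQHEQHEQHE → EEEEpppQHEQHEQHEQHE → (answer).

EEEEEpppQHEQHEQHEQHEQHE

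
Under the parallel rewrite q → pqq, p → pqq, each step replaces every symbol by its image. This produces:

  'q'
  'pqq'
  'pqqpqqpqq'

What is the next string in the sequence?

Rewriting each symbol of pqqpqqpqq: p→pqq, q→pqq, q→pqq, p→pqq, q→pqq, q→pqq, p→pqq, q→pqq, q→pqq, which concatenates to pqq pqq pqq pqq pqq pqq pqq pqq pqq.

pqqpqqpqqpqqpqqpqqpqqpqqpqq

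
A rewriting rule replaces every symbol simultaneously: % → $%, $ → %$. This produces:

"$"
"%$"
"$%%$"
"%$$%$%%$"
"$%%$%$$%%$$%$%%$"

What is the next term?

Rewriting the 16 symbols of $%%$%$$%%$$%$%%$ one by one yields %$ $% $% %$ $% %$ %$ $% $% %$ %$ $% %$ $% $% %$; concatenated:

%$$%$%%$$%%$%$$%$%%$%$$%%$$%$%%$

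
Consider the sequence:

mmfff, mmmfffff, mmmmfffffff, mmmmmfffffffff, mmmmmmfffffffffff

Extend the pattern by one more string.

Term n consists of n m's, followed by 2n-1 f's, where the shown terms are n = 2, 3, 4, 5, 6.
For the next term, n = 7, so the run lengths are 7, 13.

mmmmmmmfffffffffffff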